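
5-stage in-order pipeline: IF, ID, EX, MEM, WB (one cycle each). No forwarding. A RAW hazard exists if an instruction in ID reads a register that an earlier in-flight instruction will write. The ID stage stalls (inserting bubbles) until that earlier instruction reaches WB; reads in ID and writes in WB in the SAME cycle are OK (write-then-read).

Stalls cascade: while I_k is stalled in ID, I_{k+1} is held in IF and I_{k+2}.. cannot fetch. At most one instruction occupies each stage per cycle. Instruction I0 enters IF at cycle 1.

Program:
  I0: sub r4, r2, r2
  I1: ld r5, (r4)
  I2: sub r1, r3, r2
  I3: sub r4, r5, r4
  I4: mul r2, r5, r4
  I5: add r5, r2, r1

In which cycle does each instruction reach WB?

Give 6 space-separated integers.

Answer: 5 8 9 11 14 17

Derivation:
I0 sub r4 <- r2,r2: IF@1 ID@2 stall=0 (-) EX@3 MEM@4 WB@5
I1 ld r5 <- r4: IF@2 ID@3 stall=2 (RAW on I0.r4 (WB@5)) EX@6 MEM@7 WB@8
I2 sub r1 <- r3,r2: IF@3 ID@6 stall=0 (-) EX@7 MEM@8 WB@9
I3 sub r4 <- r5,r4: IF@6 ID@7 stall=1 (RAW on I1.r5 (WB@8)) EX@9 MEM@10 WB@11
I4 mul r2 <- r5,r4: IF@7 ID@9 stall=2 (RAW on I3.r4 (WB@11)) EX@12 MEM@13 WB@14
I5 add r5 <- r2,r1: IF@9 ID@12 stall=2 (RAW on I4.r2 (WB@14)) EX@15 MEM@16 WB@17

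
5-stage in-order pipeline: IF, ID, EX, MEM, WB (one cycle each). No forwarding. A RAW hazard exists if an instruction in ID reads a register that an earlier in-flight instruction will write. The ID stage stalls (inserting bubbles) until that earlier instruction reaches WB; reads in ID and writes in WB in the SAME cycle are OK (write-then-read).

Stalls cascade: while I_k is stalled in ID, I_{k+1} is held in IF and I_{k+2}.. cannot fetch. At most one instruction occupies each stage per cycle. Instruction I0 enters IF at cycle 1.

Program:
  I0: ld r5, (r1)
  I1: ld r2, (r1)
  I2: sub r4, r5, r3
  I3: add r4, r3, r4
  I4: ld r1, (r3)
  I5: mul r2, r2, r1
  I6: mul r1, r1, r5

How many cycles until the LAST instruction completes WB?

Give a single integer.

Answer: 16

Derivation:
I0 ld r5 <- r1: IF@1 ID@2 stall=0 (-) EX@3 MEM@4 WB@5
I1 ld r2 <- r1: IF@2 ID@3 stall=0 (-) EX@4 MEM@5 WB@6
I2 sub r4 <- r5,r3: IF@3 ID@4 stall=1 (RAW on I0.r5 (WB@5)) EX@6 MEM@7 WB@8
I3 add r4 <- r3,r4: IF@4 ID@6 stall=2 (RAW on I2.r4 (WB@8)) EX@9 MEM@10 WB@11
I4 ld r1 <- r3: IF@6 ID@9 stall=0 (-) EX@10 MEM@11 WB@12
I5 mul r2 <- r2,r1: IF@9 ID@10 stall=2 (RAW on I4.r1 (WB@12)) EX@13 MEM@14 WB@15
I6 mul r1 <- r1,r5: IF@10 ID@13 stall=0 (-) EX@14 MEM@15 WB@16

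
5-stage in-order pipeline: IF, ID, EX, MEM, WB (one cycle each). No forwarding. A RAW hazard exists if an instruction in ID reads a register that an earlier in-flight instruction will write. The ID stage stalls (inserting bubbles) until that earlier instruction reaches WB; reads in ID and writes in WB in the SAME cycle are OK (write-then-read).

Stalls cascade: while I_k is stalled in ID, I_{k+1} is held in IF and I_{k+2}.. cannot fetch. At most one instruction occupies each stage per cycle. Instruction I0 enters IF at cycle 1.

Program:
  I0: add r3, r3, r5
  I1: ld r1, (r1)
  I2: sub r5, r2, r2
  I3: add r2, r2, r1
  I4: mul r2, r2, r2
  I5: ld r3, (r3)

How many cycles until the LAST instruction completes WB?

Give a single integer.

Answer: 13

Derivation:
I0 add r3 <- r3,r5: IF@1 ID@2 stall=0 (-) EX@3 MEM@4 WB@5
I1 ld r1 <- r1: IF@2 ID@3 stall=0 (-) EX@4 MEM@5 WB@6
I2 sub r5 <- r2,r2: IF@3 ID@4 stall=0 (-) EX@5 MEM@6 WB@7
I3 add r2 <- r2,r1: IF@4 ID@5 stall=1 (RAW on I1.r1 (WB@6)) EX@7 MEM@8 WB@9
I4 mul r2 <- r2,r2: IF@5 ID@7 stall=2 (RAW on I3.r2 (WB@9)) EX@10 MEM@11 WB@12
I5 ld r3 <- r3: IF@7 ID@10 stall=0 (-) EX@11 MEM@12 WB@13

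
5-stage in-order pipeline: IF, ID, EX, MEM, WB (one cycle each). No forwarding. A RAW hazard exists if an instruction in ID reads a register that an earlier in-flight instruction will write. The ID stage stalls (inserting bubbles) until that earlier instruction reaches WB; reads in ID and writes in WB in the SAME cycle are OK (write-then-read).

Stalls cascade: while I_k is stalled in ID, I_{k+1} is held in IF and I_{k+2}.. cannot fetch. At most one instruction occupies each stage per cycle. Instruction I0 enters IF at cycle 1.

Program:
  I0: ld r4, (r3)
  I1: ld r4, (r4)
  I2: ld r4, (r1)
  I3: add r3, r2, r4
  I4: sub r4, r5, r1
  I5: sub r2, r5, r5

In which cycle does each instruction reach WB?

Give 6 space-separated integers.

I0 ld r4 <- r3: IF@1 ID@2 stall=0 (-) EX@3 MEM@4 WB@5
I1 ld r4 <- r4: IF@2 ID@3 stall=2 (RAW on I0.r4 (WB@5)) EX@6 MEM@7 WB@8
I2 ld r4 <- r1: IF@3 ID@6 stall=0 (-) EX@7 MEM@8 WB@9
I3 add r3 <- r2,r4: IF@6 ID@7 stall=2 (RAW on I2.r4 (WB@9)) EX@10 MEM@11 WB@12
I4 sub r4 <- r5,r1: IF@7 ID@10 stall=0 (-) EX@11 MEM@12 WB@13
I5 sub r2 <- r5,r5: IF@10 ID@11 stall=0 (-) EX@12 MEM@13 WB@14

Answer: 5 8 9 12 13 14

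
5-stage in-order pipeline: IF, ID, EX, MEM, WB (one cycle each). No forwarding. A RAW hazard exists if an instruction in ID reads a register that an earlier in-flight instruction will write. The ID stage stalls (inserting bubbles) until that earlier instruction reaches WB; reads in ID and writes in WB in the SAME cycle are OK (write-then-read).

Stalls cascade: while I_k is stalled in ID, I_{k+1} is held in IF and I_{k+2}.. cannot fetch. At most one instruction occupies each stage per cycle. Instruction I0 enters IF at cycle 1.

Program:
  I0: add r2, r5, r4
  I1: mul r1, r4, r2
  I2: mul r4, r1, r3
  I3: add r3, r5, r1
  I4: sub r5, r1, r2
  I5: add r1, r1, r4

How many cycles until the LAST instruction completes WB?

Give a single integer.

Answer: 14

Derivation:
I0 add r2 <- r5,r4: IF@1 ID@2 stall=0 (-) EX@3 MEM@4 WB@5
I1 mul r1 <- r4,r2: IF@2 ID@3 stall=2 (RAW on I0.r2 (WB@5)) EX@6 MEM@7 WB@8
I2 mul r4 <- r1,r3: IF@3 ID@6 stall=2 (RAW on I1.r1 (WB@8)) EX@9 MEM@10 WB@11
I3 add r3 <- r5,r1: IF@6 ID@9 stall=0 (-) EX@10 MEM@11 WB@12
I4 sub r5 <- r1,r2: IF@9 ID@10 stall=0 (-) EX@11 MEM@12 WB@13
I5 add r1 <- r1,r4: IF@10 ID@11 stall=0 (-) EX@12 MEM@13 WB@14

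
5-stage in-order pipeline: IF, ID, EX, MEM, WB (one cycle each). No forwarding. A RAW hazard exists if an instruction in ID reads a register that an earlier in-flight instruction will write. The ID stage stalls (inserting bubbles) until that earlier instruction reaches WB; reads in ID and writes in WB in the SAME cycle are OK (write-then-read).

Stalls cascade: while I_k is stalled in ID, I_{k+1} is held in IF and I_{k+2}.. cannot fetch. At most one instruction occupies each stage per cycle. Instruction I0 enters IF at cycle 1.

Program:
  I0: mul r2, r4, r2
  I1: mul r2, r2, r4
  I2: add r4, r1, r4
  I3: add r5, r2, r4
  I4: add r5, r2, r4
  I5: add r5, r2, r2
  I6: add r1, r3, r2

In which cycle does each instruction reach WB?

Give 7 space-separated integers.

Answer: 5 8 9 12 13 14 15

Derivation:
I0 mul r2 <- r4,r2: IF@1 ID@2 stall=0 (-) EX@3 MEM@4 WB@5
I1 mul r2 <- r2,r4: IF@2 ID@3 stall=2 (RAW on I0.r2 (WB@5)) EX@6 MEM@7 WB@8
I2 add r4 <- r1,r4: IF@3 ID@6 stall=0 (-) EX@7 MEM@8 WB@9
I3 add r5 <- r2,r4: IF@6 ID@7 stall=2 (RAW on I2.r4 (WB@9)) EX@10 MEM@11 WB@12
I4 add r5 <- r2,r4: IF@7 ID@10 stall=0 (-) EX@11 MEM@12 WB@13
I5 add r5 <- r2,r2: IF@10 ID@11 stall=0 (-) EX@12 MEM@13 WB@14
I6 add r1 <- r3,r2: IF@11 ID@12 stall=0 (-) EX@13 MEM@14 WB@15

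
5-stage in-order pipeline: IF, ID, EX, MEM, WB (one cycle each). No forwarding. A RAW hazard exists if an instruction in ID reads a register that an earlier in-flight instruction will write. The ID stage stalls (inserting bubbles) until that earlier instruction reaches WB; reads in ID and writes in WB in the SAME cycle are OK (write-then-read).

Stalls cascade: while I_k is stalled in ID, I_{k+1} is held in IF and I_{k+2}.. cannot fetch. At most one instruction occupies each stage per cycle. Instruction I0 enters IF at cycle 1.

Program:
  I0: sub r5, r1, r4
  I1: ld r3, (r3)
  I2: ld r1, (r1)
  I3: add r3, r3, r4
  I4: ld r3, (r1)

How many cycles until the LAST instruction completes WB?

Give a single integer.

I0 sub r5 <- r1,r4: IF@1 ID@2 stall=0 (-) EX@3 MEM@4 WB@5
I1 ld r3 <- r3: IF@2 ID@3 stall=0 (-) EX@4 MEM@5 WB@6
I2 ld r1 <- r1: IF@3 ID@4 stall=0 (-) EX@5 MEM@6 WB@7
I3 add r3 <- r3,r4: IF@4 ID@5 stall=1 (RAW on I1.r3 (WB@6)) EX@7 MEM@8 WB@9
I4 ld r3 <- r1: IF@5 ID@7 stall=0 (-) EX@8 MEM@9 WB@10

Answer: 10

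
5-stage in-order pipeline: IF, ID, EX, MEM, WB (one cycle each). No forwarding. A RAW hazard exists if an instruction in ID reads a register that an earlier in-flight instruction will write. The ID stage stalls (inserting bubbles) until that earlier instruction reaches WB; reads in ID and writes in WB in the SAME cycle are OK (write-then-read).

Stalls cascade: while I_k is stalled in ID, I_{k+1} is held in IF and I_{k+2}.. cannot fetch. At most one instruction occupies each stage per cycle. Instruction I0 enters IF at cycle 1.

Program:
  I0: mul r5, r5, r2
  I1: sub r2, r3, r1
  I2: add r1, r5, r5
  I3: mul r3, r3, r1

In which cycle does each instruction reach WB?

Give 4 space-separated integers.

I0 mul r5 <- r5,r2: IF@1 ID@2 stall=0 (-) EX@3 MEM@4 WB@5
I1 sub r2 <- r3,r1: IF@2 ID@3 stall=0 (-) EX@4 MEM@5 WB@6
I2 add r1 <- r5,r5: IF@3 ID@4 stall=1 (RAW on I0.r5 (WB@5)) EX@6 MEM@7 WB@8
I3 mul r3 <- r3,r1: IF@4 ID@6 stall=2 (RAW on I2.r1 (WB@8)) EX@9 MEM@10 WB@11

Answer: 5 6 8 11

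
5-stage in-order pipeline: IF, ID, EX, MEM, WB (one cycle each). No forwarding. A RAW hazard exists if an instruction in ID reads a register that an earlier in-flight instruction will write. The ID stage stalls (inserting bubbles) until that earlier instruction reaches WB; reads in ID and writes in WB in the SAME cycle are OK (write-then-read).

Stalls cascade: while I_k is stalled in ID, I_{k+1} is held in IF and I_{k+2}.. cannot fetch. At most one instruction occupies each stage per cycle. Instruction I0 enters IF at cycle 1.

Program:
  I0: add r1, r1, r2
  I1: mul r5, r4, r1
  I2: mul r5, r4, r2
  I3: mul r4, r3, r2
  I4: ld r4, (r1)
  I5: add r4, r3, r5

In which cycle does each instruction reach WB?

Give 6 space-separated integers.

I0 add r1 <- r1,r2: IF@1 ID@2 stall=0 (-) EX@3 MEM@4 WB@5
I1 mul r5 <- r4,r1: IF@2 ID@3 stall=2 (RAW on I0.r1 (WB@5)) EX@6 MEM@7 WB@8
I2 mul r5 <- r4,r2: IF@3 ID@6 stall=0 (-) EX@7 MEM@8 WB@9
I3 mul r4 <- r3,r2: IF@6 ID@7 stall=0 (-) EX@8 MEM@9 WB@10
I4 ld r4 <- r1: IF@7 ID@8 stall=0 (-) EX@9 MEM@10 WB@11
I5 add r4 <- r3,r5: IF@8 ID@9 stall=0 (-) EX@10 MEM@11 WB@12

Answer: 5 8 9 10 11 12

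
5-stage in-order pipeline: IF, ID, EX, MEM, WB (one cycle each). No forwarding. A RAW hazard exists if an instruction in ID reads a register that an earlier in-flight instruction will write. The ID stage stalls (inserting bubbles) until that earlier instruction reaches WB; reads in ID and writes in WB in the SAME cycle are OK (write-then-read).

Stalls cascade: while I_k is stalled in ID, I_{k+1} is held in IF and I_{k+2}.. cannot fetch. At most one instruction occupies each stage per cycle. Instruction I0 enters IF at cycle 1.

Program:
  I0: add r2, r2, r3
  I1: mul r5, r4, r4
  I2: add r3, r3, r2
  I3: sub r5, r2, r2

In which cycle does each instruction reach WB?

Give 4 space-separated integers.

I0 add r2 <- r2,r3: IF@1 ID@2 stall=0 (-) EX@3 MEM@4 WB@5
I1 mul r5 <- r4,r4: IF@2 ID@3 stall=0 (-) EX@4 MEM@5 WB@6
I2 add r3 <- r3,r2: IF@3 ID@4 stall=1 (RAW on I0.r2 (WB@5)) EX@6 MEM@7 WB@8
I3 sub r5 <- r2,r2: IF@4 ID@6 stall=0 (-) EX@7 MEM@8 WB@9

Answer: 5 6 8 9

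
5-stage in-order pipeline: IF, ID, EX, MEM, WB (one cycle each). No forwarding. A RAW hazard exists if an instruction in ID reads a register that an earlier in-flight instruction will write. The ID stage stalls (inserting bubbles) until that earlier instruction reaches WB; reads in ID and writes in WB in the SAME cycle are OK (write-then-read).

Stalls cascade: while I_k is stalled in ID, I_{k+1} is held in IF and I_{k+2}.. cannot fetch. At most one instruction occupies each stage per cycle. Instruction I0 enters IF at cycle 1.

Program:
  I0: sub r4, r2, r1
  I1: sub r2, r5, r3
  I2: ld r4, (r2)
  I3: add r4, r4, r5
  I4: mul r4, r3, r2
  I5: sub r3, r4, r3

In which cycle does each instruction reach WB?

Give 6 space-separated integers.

I0 sub r4 <- r2,r1: IF@1 ID@2 stall=0 (-) EX@3 MEM@4 WB@5
I1 sub r2 <- r5,r3: IF@2 ID@3 stall=0 (-) EX@4 MEM@5 WB@6
I2 ld r4 <- r2: IF@3 ID@4 stall=2 (RAW on I1.r2 (WB@6)) EX@7 MEM@8 WB@9
I3 add r4 <- r4,r5: IF@4 ID@7 stall=2 (RAW on I2.r4 (WB@9)) EX@10 MEM@11 WB@12
I4 mul r4 <- r3,r2: IF@7 ID@10 stall=0 (-) EX@11 MEM@12 WB@13
I5 sub r3 <- r4,r3: IF@10 ID@11 stall=2 (RAW on I4.r4 (WB@13)) EX@14 MEM@15 WB@16

Answer: 5 6 9 12 13 16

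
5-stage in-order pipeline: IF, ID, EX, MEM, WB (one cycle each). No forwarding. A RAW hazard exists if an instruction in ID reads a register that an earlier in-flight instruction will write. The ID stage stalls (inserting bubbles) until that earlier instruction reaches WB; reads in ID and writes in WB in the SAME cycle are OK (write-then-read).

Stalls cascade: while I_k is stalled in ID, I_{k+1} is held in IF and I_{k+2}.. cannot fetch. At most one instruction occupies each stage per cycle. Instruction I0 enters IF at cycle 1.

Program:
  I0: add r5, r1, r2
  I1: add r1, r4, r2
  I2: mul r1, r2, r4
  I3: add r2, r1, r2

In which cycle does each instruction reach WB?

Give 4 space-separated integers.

Answer: 5 6 7 10

Derivation:
I0 add r5 <- r1,r2: IF@1 ID@2 stall=0 (-) EX@3 MEM@4 WB@5
I1 add r1 <- r4,r2: IF@2 ID@3 stall=0 (-) EX@4 MEM@5 WB@6
I2 mul r1 <- r2,r4: IF@3 ID@4 stall=0 (-) EX@5 MEM@6 WB@7
I3 add r2 <- r1,r2: IF@4 ID@5 stall=2 (RAW on I2.r1 (WB@7)) EX@8 MEM@9 WB@10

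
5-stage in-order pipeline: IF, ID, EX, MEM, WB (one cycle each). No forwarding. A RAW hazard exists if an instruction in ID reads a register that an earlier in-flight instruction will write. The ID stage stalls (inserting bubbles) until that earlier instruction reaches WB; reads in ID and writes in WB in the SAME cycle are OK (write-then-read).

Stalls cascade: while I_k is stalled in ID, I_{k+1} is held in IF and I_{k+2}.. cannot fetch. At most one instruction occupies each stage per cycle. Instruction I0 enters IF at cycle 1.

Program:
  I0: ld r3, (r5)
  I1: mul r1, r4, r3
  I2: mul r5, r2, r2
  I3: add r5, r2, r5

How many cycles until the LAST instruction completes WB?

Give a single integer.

Answer: 12

Derivation:
I0 ld r3 <- r5: IF@1 ID@2 stall=0 (-) EX@3 MEM@4 WB@5
I1 mul r1 <- r4,r3: IF@2 ID@3 stall=2 (RAW on I0.r3 (WB@5)) EX@6 MEM@7 WB@8
I2 mul r5 <- r2,r2: IF@3 ID@6 stall=0 (-) EX@7 MEM@8 WB@9
I3 add r5 <- r2,r5: IF@6 ID@7 stall=2 (RAW on I2.r5 (WB@9)) EX@10 MEM@11 WB@12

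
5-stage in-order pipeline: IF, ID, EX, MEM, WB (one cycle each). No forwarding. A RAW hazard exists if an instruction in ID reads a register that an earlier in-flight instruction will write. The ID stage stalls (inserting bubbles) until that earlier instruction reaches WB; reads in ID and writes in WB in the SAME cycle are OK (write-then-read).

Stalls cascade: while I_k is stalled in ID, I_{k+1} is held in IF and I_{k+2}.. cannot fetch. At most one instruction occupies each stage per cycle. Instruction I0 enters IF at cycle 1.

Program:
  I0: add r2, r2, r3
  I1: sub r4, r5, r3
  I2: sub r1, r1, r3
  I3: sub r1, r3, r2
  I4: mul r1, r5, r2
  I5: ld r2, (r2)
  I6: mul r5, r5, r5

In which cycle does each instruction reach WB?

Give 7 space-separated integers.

Answer: 5 6 7 8 9 10 11

Derivation:
I0 add r2 <- r2,r3: IF@1 ID@2 stall=0 (-) EX@3 MEM@4 WB@5
I1 sub r4 <- r5,r3: IF@2 ID@3 stall=0 (-) EX@4 MEM@5 WB@6
I2 sub r1 <- r1,r3: IF@3 ID@4 stall=0 (-) EX@5 MEM@6 WB@7
I3 sub r1 <- r3,r2: IF@4 ID@5 stall=0 (-) EX@6 MEM@7 WB@8
I4 mul r1 <- r5,r2: IF@5 ID@6 stall=0 (-) EX@7 MEM@8 WB@9
I5 ld r2 <- r2: IF@6 ID@7 stall=0 (-) EX@8 MEM@9 WB@10
I6 mul r5 <- r5,r5: IF@7 ID@8 stall=0 (-) EX@9 MEM@10 WB@11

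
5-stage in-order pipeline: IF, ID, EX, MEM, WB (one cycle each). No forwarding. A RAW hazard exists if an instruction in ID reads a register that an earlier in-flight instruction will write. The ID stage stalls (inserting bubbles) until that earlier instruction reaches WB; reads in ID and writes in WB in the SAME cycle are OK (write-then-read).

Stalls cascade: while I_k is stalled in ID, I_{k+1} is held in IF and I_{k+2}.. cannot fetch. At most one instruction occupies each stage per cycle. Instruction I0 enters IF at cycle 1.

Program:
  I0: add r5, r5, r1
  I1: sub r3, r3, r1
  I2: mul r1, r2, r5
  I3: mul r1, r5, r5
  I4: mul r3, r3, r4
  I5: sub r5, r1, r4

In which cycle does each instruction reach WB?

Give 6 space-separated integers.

I0 add r5 <- r5,r1: IF@1 ID@2 stall=0 (-) EX@3 MEM@4 WB@5
I1 sub r3 <- r3,r1: IF@2 ID@3 stall=0 (-) EX@4 MEM@5 WB@6
I2 mul r1 <- r2,r5: IF@3 ID@4 stall=1 (RAW on I0.r5 (WB@5)) EX@6 MEM@7 WB@8
I3 mul r1 <- r5,r5: IF@4 ID@6 stall=0 (-) EX@7 MEM@8 WB@9
I4 mul r3 <- r3,r4: IF@6 ID@7 stall=0 (-) EX@8 MEM@9 WB@10
I5 sub r5 <- r1,r4: IF@7 ID@8 stall=1 (RAW on I3.r1 (WB@9)) EX@10 MEM@11 WB@12

Answer: 5 6 8 9 10 12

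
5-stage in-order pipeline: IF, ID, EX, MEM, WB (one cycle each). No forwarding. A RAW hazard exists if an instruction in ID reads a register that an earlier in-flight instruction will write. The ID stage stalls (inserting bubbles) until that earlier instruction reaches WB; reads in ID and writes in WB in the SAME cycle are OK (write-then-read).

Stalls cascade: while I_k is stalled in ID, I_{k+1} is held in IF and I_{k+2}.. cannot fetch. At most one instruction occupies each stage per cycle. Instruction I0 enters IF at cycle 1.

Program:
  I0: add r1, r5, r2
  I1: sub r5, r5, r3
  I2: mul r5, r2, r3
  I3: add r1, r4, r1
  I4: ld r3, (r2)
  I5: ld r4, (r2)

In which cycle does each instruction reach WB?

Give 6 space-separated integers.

Answer: 5 6 7 8 9 10

Derivation:
I0 add r1 <- r5,r2: IF@1 ID@2 stall=0 (-) EX@3 MEM@4 WB@5
I1 sub r5 <- r5,r3: IF@2 ID@3 stall=0 (-) EX@4 MEM@5 WB@6
I2 mul r5 <- r2,r3: IF@3 ID@4 stall=0 (-) EX@5 MEM@6 WB@7
I3 add r1 <- r4,r1: IF@4 ID@5 stall=0 (-) EX@6 MEM@7 WB@8
I4 ld r3 <- r2: IF@5 ID@6 stall=0 (-) EX@7 MEM@8 WB@9
I5 ld r4 <- r2: IF@6 ID@7 stall=0 (-) EX@8 MEM@9 WB@10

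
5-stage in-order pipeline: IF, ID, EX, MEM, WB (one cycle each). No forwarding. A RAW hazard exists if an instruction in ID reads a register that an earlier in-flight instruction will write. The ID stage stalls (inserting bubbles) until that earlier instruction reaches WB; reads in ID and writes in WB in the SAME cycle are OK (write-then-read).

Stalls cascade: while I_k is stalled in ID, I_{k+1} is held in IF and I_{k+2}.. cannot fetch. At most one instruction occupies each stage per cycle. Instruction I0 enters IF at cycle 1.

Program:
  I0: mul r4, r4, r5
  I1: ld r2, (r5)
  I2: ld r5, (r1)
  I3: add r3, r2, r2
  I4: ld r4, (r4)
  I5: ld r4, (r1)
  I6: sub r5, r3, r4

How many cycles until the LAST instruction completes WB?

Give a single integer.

Answer: 14

Derivation:
I0 mul r4 <- r4,r5: IF@1 ID@2 stall=0 (-) EX@3 MEM@4 WB@5
I1 ld r2 <- r5: IF@2 ID@3 stall=0 (-) EX@4 MEM@5 WB@6
I2 ld r5 <- r1: IF@3 ID@4 stall=0 (-) EX@5 MEM@6 WB@7
I3 add r3 <- r2,r2: IF@4 ID@5 stall=1 (RAW on I1.r2 (WB@6)) EX@7 MEM@8 WB@9
I4 ld r4 <- r4: IF@5 ID@7 stall=0 (-) EX@8 MEM@9 WB@10
I5 ld r4 <- r1: IF@7 ID@8 stall=0 (-) EX@9 MEM@10 WB@11
I6 sub r5 <- r3,r4: IF@8 ID@9 stall=2 (RAW on I5.r4 (WB@11)) EX@12 MEM@13 WB@14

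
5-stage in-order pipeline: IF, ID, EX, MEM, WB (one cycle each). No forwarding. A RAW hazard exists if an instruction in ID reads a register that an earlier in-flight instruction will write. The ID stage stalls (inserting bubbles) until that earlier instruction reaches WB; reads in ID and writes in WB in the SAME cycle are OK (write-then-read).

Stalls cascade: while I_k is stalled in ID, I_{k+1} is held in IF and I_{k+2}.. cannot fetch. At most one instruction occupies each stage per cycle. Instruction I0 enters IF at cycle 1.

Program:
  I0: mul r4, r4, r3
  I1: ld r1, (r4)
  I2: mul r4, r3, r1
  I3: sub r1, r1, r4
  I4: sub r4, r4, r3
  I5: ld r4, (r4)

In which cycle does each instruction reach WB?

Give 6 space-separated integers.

Answer: 5 8 11 14 15 18

Derivation:
I0 mul r4 <- r4,r3: IF@1 ID@2 stall=0 (-) EX@3 MEM@4 WB@5
I1 ld r1 <- r4: IF@2 ID@3 stall=2 (RAW on I0.r4 (WB@5)) EX@6 MEM@7 WB@8
I2 mul r4 <- r3,r1: IF@3 ID@6 stall=2 (RAW on I1.r1 (WB@8)) EX@9 MEM@10 WB@11
I3 sub r1 <- r1,r4: IF@6 ID@9 stall=2 (RAW on I2.r4 (WB@11)) EX@12 MEM@13 WB@14
I4 sub r4 <- r4,r3: IF@9 ID@12 stall=0 (-) EX@13 MEM@14 WB@15
I5 ld r4 <- r4: IF@12 ID@13 stall=2 (RAW on I4.r4 (WB@15)) EX@16 MEM@17 WB@18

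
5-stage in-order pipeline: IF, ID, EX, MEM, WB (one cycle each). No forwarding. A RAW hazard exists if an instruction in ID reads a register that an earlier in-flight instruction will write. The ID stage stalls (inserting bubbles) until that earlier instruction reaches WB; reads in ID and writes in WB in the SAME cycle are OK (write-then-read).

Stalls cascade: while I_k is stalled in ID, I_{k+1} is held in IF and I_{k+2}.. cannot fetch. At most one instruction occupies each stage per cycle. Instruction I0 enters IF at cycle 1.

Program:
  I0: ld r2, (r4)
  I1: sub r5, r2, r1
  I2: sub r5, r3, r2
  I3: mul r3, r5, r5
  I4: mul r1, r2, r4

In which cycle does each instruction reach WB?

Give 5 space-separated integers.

I0 ld r2 <- r4: IF@1 ID@2 stall=0 (-) EX@3 MEM@4 WB@5
I1 sub r5 <- r2,r1: IF@2 ID@3 stall=2 (RAW on I0.r2 (WB@5)) EX@6 MEM@7 WB@8
I2 sub r5 <- r3,r2: IF@3 ID@6 stall=0 (-) EX@7 MEM@8 WB@9
I3 mul r3 <- r5,r5: IF@6 ID@7 stall=2 (RAW on I2.r5 (WB@9)) EX@10 MEM@11 WB@12
I4 mul r1 <- r2,r4: IF@7 ID@10 stall=0 (-) EX@11 MEM@12 WB@13

Answer: 5 8 9 12 13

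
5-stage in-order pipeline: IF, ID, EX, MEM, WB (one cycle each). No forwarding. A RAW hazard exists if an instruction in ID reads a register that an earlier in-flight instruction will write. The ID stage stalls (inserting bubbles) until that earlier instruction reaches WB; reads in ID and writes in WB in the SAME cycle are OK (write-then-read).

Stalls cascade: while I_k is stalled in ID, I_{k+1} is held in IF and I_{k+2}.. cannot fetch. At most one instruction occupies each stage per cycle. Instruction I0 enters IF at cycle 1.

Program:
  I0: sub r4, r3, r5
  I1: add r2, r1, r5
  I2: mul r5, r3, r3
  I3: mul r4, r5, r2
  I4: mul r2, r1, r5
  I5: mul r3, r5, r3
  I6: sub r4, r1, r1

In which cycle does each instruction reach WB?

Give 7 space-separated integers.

I0 sub r4 <- r3,r5: IF@1 ID@2 stall=0 (-) EX@3 MEM@4 WB@5
I1 add r2 <- r1,r5: IF@2 ID@3 stall=0 (-) EX@4 MEM@5 WB@6
I2 mul r5 <- r3,r3: IF@3 ID@4 stall=0 (-) EX@5 MEM@6 WB@7
I3 mul r4 <- r5,r2: IF@4 ID@5 stall=2 (RAW on I2.r5 (WB@7)) EX@8 MEM@9 WB@10
I4 mul r2 <- r1,r5: IF@5 ID@8 stall=0 (-) EX@9 MEM@10 WB@11
I5 mul r3 <- r5,r3: IF@8 ID@9 stall=0 (-) EX@10 MEM@11 WB@12
I6 sub r4 <- r1,r1: IF@9 ID@10 stall=0 (-) EX@11 MEM@12 WB@13

Answer: 5 6 7 10 11 12 13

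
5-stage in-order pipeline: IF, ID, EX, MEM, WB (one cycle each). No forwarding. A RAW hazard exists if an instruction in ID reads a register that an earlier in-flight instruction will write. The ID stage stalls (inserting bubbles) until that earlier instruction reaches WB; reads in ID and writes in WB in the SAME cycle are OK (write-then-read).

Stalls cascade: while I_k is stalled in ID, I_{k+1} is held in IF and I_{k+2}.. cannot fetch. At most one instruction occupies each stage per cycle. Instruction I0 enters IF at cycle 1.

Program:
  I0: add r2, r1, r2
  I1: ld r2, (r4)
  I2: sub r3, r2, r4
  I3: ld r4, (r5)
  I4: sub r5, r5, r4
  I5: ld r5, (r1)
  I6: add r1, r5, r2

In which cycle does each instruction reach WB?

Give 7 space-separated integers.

I0 add r2 <- r1,r2: IF@1 ID@2 stall=0 (-) EX@3 MEM@4 WB@5
I1 ld r2 <- r4: IF@2 ID@3 stall=0 (-) EX@4 MEM@5 WB@6
I2 sub r3 <- r2,r4: IF@3 ID@4 stall=2 (RAW on I1.r2 (WB@6)) EX@7 MEM@8 WB@9
I3 ld r4 <- r5: IF@4 ID@7 stall=0 (-) EX@8 MEM@9 WB@10
I4 sub r5 <- r5,r4: IF@7 ID@8 stall=2 (RAW on I3.r4 (WB@10)) EX@11 MEM@12 WB@13
I5 ld r5 <- r1: IF@8 ID@11 stall=0 (-) EX@12 MEM@13 WB@14
I6 add r1 <- r5,r2: IF@11 ID@12 stall=2 (RAW on I5.r5 (WB@14)) EX@15 MEM@16 WB@17

Answer: 5 6 9 10 13 14 17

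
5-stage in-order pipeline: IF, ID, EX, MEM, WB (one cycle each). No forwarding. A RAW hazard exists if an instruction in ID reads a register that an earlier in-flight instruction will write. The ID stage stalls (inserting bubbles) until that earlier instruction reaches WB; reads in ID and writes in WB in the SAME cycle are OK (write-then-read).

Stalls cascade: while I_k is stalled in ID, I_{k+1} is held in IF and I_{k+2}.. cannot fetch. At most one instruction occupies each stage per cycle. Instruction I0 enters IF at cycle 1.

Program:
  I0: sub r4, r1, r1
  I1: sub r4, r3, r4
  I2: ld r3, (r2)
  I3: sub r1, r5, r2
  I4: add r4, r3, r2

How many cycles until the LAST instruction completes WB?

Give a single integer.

I0 sub r4 <- r1,r1: IF@1 ID@2 stall=0 (-) EX@3 MEM@4 WB@5
I1 sub r4 <- r3,r4: IF@2 ID@3 stall=2 (RAW on I0.r4 (WB@5)) EX@6 MEM@7 WB@8
I2 ld r3 <- r2: IF@3 ID@6 stall=0 (-) EX@7 MEM@8 WB@9
I3 sub r1 <- r5,r2: IF@6 ID@7 stall=0 (-) EX@8 MEM@9 WB@10
I4 add r4 <- r3,r2: IF@7 ID@8 stall=1 (RAW on I2.r3 (WB@9)) EX@10 MEM@11 WB@12

Answer: 12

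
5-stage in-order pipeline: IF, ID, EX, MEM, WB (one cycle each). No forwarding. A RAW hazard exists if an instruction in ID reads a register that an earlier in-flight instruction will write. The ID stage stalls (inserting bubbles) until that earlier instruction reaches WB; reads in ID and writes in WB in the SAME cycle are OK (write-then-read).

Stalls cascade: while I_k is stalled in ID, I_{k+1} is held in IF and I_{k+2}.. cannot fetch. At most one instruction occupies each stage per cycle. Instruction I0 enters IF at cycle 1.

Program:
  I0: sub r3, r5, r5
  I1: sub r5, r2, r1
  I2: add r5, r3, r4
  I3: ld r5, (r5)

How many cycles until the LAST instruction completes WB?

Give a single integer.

I0 sub r3 <- r5,r5: IF@1 ID@2 stall=0 (-) EX@3 MEM@4 WB@5
I1 sub r5 <- r2,r1: IF@2 ID@3 stall=0 (-) EX@4 MEM@5 WB@6
I2 add r5 <- r3,r4: IF@3 ID@4 stall=1 (RAW on I0.r3 (WB@5)) EX@6 MEM@7 WB@8
I3 ld r5 <- r5: IF@4 ID@6 stall=2 (RAW on I2.r5 (WB@8)) EX@9 MEM@10 WB@11

Answer: 11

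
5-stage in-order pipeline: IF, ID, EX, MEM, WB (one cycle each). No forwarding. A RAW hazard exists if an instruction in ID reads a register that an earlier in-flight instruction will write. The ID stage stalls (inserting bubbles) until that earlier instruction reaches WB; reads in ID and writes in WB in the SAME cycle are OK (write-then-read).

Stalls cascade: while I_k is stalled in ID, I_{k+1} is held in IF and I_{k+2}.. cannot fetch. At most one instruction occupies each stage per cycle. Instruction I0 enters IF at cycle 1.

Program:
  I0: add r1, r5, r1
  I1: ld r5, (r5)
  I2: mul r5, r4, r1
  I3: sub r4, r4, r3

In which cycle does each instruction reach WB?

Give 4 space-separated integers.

I0 add r1 <- r5,r1: IF@1 ID@2 stall=0 (-) EX@3 MEM@4 WB@5
I1 ld r5 <- r5: IF@2 ID@3 stall=0 (-) EX@4 MEM@5 WB@6
I2 mul r5 <- r4,r1: IF@3 ID@4 stall=1 (RAW on I0.r1 (WB@5)) EX@6 MEM@7 WB@8
I3 sub r4 <- r4,r3: IF@4 ID@6 stall=0 (-) EX@7 MEM@8 WB@9

Answer: 5 6 8 9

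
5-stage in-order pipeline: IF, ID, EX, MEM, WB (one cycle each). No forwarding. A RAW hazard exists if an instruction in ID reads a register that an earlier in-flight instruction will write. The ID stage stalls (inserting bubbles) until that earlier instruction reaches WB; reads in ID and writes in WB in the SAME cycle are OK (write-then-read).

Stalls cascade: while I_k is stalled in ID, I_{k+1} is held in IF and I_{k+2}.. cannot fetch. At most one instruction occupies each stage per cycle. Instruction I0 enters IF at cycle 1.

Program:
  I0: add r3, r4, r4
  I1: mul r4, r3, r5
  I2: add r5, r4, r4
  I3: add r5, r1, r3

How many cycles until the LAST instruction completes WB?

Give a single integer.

Answer: 12

Derivation:
I0 add r3 <- r4,r4: IF@1 ID@2 stall=0 (-) EX@3 MEM@4 WB@5
I1 mul r4 <- r3,r5: IF@2 ID@3 stall=2 (RAW on I0.r3 (WB@5)) EX@6 MEM@7 WB@8
I2 add r5 <- r4,r4: IF@3 ID@6 stall=2 (RAW on I1.r4 (WB@8)) EX@9 MEM@10 WB@11
I3 add r5 <- r1,r3: IF@6 ID@9 stall=0 (-) EX@10 MEM@11 WB@12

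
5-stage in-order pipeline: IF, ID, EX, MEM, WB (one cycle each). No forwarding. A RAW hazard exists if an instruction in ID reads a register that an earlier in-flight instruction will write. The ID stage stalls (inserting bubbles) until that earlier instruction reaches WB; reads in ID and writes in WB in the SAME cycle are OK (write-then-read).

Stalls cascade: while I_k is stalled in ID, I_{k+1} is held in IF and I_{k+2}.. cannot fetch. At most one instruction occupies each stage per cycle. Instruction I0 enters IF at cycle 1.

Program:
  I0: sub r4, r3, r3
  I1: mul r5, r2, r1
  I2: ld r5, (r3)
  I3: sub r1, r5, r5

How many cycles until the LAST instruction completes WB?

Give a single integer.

Answer: 10

Derivation:
I0 sub r4 <- r3,r3: IF@1 ID@2 stall=0 (-) EX@3 MEM@4 WB@5
I1 mul r5 <- r2,r1: IF@2 ID@3 stall=0 (-) EX@4 MEM@5 WB@6
I2 ld r5 <- r3: IF@3 ID@4 stall=0 (-) EX@5 MEM@6 WB@7
I3 sub r1 <- r5,r5: IF@4 ID@5 stall=2 (RAW on I2.r5 (WB@7)) EX@8 MEM@9 WB@10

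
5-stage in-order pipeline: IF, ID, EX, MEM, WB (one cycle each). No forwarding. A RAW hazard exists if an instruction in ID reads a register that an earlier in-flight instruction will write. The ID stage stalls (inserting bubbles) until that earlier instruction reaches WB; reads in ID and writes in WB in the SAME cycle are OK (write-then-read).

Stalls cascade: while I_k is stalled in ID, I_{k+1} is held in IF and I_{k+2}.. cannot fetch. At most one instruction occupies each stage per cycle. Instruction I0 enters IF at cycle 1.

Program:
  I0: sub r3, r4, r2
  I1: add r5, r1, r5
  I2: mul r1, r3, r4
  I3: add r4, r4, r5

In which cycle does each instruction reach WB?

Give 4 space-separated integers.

Answer: 5 6 8 9

Derivation:
I0 sub r3 <- r4,r2: IF@1 ID@2 stall=0 (-) EX@3 MEM@4 WB@5
I1 add r5 <- r1,r5: IF@2 ID@3 stall=0 (-) EX@4 MEM@5 WB@6
I2 mul r1 <- r3,r4: IF@3 ID@4 stall=1 (RAW on I0.r3 (WB@5)) EX@6 MEM@7 WB@8
I3 add r4 <- r4,r5: IF@4 ID@6 stall=0 (-) EX@7 MEM@8 WB@9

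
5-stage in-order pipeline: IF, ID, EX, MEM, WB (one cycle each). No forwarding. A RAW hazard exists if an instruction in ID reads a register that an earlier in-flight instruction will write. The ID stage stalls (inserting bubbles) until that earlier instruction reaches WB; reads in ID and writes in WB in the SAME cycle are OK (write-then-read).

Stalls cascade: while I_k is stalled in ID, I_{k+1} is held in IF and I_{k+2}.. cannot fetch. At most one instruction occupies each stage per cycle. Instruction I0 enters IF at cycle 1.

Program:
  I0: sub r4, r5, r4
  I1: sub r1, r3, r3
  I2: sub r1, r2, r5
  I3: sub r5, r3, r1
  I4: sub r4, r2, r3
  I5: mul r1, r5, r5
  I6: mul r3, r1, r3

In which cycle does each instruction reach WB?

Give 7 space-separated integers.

Answer: 5 6 7 10 11 13 16

Derivation:
I0 sub r4 <- r5,r4: IF@1 ID@2 stall=0 (-) EX@3 MEM@4 WB@5
I1 sub r1 <- r3,r3: IF@2 ID@3 stall=0 (-) EX@4 MEM@5 WB@6
I2 sub r1 <- r2,r5: IF@3 ID@4 stall=0 (-) EX@5 MEM@6 WB@7
I3 sub r5 <- r3,r1: IF@4 ID@5 stall=2 (RAW on I2.r1 (WB@7)) EX@8 MEM@9 WB@10
I4 sub r4 <- r2,r3: IF@5 ID@8 stall=0 (-) EX@9 MEM@10 WB@11
I5 mul r1 <- r5,r5: IF@8 ID@9 stall=1 (RAW on I3.r5 (WB@10)) EX@11 MEM@12 WB@13
I6 mul r3 <- r1,r3: IF@9 ID@11 stall=2 (RAW on I5.r1 (WB@13)) EX@14 MEM@15 WB@16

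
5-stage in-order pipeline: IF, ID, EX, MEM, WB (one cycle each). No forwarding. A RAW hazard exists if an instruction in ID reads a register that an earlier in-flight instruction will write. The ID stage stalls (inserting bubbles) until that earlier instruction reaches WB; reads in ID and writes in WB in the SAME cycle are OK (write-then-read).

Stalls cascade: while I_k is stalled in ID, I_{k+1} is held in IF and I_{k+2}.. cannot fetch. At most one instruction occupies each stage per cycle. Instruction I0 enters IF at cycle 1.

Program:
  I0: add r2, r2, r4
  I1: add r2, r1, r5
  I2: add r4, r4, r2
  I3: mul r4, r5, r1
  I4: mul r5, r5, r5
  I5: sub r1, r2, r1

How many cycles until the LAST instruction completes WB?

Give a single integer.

I0 add r2 <- r2,r4: IF@1 ID@2 stall=0 (-) EX@3 MEM@4 WB@5
I1 add r2 <- r1,r5: IF@2 ID@3 stall=0 (-) EX@4 MEM@5 WB@6
I2 add r4 <- r4,r2: IF@3 ID@4 stall=2 (RAW on I1.r2 (WB@6)) EX@7 MEM@8 WB@9
I3 mul r4 <- r5,r1: IF@4 ID@7 stall=0 (-) EX@8 MEM@9 WB@10
I4 mul r5 <- r5,r5: IF@7 ID@8 stall=0 (-) EX@9 MEM@10 WB@11
I5 sub r1 <- r2,r1: IF@8 ID@9 stall=0 (-) EX@10 MEM@11 WB@12

Answer: 12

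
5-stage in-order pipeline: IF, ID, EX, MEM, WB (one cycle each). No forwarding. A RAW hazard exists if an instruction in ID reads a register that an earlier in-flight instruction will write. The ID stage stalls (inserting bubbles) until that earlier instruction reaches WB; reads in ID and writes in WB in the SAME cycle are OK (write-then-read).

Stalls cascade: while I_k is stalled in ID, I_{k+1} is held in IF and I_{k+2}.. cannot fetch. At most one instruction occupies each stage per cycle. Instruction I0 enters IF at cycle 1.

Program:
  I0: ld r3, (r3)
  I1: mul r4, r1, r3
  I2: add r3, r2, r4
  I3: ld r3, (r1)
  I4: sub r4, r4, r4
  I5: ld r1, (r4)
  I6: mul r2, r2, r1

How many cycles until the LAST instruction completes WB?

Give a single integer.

Answer: 19

Derivation:
I0 ld r3 <- r3: IF@1 ID@2 stall=0 (-) EX@3 MEM@4 WB@5
I1 mul r4 <- r1,r3: IF@2 ID@3 stall=2 (RAW on I0.r3 (WB@5)) EX@6 MEM@7 WB@8
I2 add r3 <- r2,r4: IF@3 ID@6 stall=2 (RAW on I1.r4 (WB@8)) EX@9 MEM@10 WB@11
I3 ld r3 <- r1: IF@6 ID@9 stall=0 (-) EX@10 MEM@11 WB@12
I4 sub r4 <- r4,r4: IF@9 ID@10 stall=0 (-) EX@11 MEM@12 WB@13
I5 ld r1 <- r4: IF@10 ID@11 stall=2 (RAW on I4.r4 (WB@13)) EX@14 MEM@15 WB@16
I6 mul r2 <- r2,r1: IF@11 ID@14 stall=2 (RAW on I5.r1 (WB@16)) EX@17 MEM@18 WB@19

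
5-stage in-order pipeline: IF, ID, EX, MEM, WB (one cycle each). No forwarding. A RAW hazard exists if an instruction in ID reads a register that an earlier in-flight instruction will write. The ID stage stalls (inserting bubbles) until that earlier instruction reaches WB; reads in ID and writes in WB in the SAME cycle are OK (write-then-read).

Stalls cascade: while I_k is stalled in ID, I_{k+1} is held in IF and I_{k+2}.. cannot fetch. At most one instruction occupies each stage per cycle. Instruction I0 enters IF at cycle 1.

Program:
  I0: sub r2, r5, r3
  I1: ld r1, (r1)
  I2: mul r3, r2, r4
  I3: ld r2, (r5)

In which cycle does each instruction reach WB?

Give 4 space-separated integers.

Answer: 5 6 8 9

Derivation:
I0 sub r2 <- r5,r3: IF@1 ID@2 stall=0 (-) EX@3 MEM@4 WB@5
I1 ld r1 <- r1: IF@2 ID@3 stall=0 (-) EX@4 MEM@5 WB@6
I2 mul r3 <- r2,r4: IF@3 ID@4 stall=1 (RAW on I0.r2 (WB@5)) EX@6 MEM@7 WB@8
I3 ld r2 <- r5: IF@4 ID@6 stall=0 (-) EX@7 MEM@8 WB@9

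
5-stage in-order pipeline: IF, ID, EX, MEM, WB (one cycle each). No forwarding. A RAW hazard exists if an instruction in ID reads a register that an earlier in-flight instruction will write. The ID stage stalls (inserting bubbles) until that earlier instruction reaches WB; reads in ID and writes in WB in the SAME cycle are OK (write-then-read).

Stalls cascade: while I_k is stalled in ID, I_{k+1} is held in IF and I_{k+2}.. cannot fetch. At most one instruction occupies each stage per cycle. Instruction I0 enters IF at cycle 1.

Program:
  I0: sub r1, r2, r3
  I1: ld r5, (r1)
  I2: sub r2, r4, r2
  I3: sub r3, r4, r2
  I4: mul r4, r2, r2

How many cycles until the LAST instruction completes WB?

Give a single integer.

Answer: 13

Derivation:
I0 sub r1 <- r2,r3: IF@1 ID@2 stall=0 (-) EX@3 MEM@4 WB@5
I1 ld r5 <- r1: IF@2 ID@3 stall=2 (RAW on I0.r1 (WB@5)) EX@6 MEM@7 WB@8
I2 sub r2 <- r4,r2: IF@3 ID@6 stall=0 (-) EX@7 MEM@8 WB@9
I3 sub r3 <- r4,r2: IF@6 ID@7 stall=2 (RAW on I2.r2 (WB@9)) EX@10 MEM@11 WB@12
I4 mul r4 <- r2,r2: IF@7 ID@10 stall=0 (-) EX@11 MEM@12 WB@13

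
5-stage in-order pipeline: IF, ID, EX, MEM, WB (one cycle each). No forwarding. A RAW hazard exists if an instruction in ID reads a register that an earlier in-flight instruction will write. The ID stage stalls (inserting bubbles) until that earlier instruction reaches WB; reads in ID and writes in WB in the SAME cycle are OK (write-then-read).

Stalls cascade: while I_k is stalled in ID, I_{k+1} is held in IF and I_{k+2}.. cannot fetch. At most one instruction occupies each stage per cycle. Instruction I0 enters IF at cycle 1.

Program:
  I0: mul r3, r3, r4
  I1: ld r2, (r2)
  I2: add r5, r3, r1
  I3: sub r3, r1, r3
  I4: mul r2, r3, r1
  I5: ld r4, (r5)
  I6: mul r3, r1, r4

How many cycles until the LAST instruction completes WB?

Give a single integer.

Answer: 16

Derivation:
I0 mul r3 <- r3,r4: IF@1 ID@2 stall=0 (-) EX@3 MEM@4 WB@5
I1 ld r2 <- r2: IF@2 ID@3 stall=0 (-) EX@4 MEM@5 WB@6
I2 add r5 <- r3,r1: IF@3 ID@4 stall=1 (RAW on I0.r3 (WB@5)) EX@6 MEM@7 WB@8
I3 sub r3 <- r1,r3: IF@4 ID@6 stall=0 (-) EX@7 MEM@8 WB@9
I4 mul r2 <- r3,r1: IF@6 ID@7 stall=2 (RAW on I3.r3 (WB@9)) EX@10 MEM@11 WB@12
I5 ld r4 <- r5: IF@7 ID@10 stall=0 (-) EX@11 MEM@12 WB@13
I6 mul r3 <- r1,r4: IF@10 ID@11 stall=2 (RAW on I5.r4 (WB@13)) EX@14 MEM@15 WB@16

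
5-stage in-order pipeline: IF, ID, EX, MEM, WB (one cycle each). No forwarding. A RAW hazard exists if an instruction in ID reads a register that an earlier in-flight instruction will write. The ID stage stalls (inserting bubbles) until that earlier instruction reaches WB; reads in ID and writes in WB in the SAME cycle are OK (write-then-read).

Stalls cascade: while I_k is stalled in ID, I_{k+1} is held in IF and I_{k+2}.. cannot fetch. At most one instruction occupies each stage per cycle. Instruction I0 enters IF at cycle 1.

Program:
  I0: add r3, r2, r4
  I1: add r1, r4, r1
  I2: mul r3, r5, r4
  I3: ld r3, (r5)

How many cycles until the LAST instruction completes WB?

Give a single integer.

I0 add r3 <- r2,r4: IF@1 ID@2 stall=0 (-) EX@3 MEM@4 WB@5
I1 add r1 <- r4,r1: IF@2 ID@3 stall=0 (-) EX@4 MEM@5 WB@6
I2 mul r3 <- r5,r4: IF@3 ID@4 stall=0 (-) EX@5 MEM@6 WB@7
I3 ld r3 <- r5: IF@4 ID@5 stall=0 (-) EX@6 MEM@7 WB@8

Answer: 8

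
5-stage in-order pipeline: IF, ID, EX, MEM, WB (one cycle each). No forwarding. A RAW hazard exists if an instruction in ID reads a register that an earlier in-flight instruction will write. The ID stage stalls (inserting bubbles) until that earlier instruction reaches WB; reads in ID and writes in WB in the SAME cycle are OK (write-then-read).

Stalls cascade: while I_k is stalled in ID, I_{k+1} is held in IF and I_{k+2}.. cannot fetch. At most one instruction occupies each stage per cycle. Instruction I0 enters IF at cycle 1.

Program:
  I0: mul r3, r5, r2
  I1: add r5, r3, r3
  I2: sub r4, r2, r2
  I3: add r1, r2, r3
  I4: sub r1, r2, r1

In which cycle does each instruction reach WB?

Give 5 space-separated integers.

Answer: 5 8 9 10 13

Derivation:
I0 mul r3 <- r5,r2: IF@1 ID@2 stall=0 (-) EX@3 MEM@4 WB@5
I1 add r5 <- r3,r3: IF@2 ID@3 stall=2 (RAW on I0.r3 (WB@5)) EX@6 MEM@7 WB@8
I2 sub r4 <- r2,r2: IF@3 ID@6 stall=0 (-) EX@7 MEM@8 WB@9
I3 add r1 <- r2,r3: IF@6 ID@7 stall=0 (-) EX@8 MEM@9 WB@10
I4 sub r1 <- r2,r1: IF@7 ID@8 stall=2 (RAW on I3.r1 (WB@10)) EX@11 MEM@12 WB@13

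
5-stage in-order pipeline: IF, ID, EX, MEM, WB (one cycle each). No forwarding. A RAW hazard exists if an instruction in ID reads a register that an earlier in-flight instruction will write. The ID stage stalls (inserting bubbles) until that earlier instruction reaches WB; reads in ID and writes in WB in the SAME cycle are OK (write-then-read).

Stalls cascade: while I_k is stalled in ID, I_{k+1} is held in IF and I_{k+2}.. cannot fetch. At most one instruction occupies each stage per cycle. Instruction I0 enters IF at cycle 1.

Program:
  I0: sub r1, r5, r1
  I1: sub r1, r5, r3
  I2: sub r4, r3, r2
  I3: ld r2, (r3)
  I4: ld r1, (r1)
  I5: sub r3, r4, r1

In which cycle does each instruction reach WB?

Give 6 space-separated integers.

I0 sub r1 <- r5,r1: IF@1 ID@2 stall=0 (-) EX@3 MEM@4 WB@5
I1 sub r1 <- r5,r3: IF@2 ID@3 stall=0 (-) EX@4 MEM@5 WB@6
I2 sub r4 <- r3,r2: IF@3 ID@4 stall=0 (-) EX@5 MEM@6 WB@7
I3 ld r2 <- r3: IF@4 ID@5 stall=0 (-) EX@6 MEM@7 WB@8
I4 ld r1 <- r1: IF@5 ID@6 stall=0 (-) EX@7 MEM@8 WB@9
I5 sub r3 <- r4,r1: IF@6 ID@7 stall=2 (RAW on I4.r1 (WB@9)) EX@10 MEM@11 WB@12

Answer: 5 6 7 8 9 12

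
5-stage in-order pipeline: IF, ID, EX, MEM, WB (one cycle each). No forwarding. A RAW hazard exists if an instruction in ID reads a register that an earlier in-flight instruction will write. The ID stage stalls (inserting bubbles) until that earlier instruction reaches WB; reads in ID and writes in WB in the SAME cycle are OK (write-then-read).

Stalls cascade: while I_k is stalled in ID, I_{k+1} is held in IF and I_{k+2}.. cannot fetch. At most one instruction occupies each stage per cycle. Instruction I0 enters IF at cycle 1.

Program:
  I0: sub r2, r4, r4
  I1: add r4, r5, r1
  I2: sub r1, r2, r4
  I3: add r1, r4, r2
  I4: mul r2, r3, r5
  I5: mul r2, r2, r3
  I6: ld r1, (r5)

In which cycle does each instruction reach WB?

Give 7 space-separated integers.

I0 sub r2 <- r4,r4: IF@1 ID@2 stall=0 (-) EX@3 MEM@4 WB@5
I1 add r4 <- r5,r1: IF@2 ID@3 stall=0 (-) EX@4 MEM@5 WB@6
I2 sub r1 <- r2,r4: IF@3 ID@4 stall=2 (RAW on I1.r4 (WB@6)) EX@7 MEM@8 WB@9
I3 add r1 <- r4,r2: IF@4 ID@7 stall=0 (-) EX@8 MEM@9 WB@10
I4 mul r2 <- r3,r5: IF@7 ID@8 stall=0 (-) EX@9 MEM@10 WB@11
I5 mul r2 <- r2,r3: IF@8 ID@9 stall=2 (RAW on I4.r2 (WB@11)) EX@12 MEM@13 WB@14
I6 ld r1 <- r5: IF@9 ID@12 stall=0 (-) EX@13 MEM@14 WB@15

Answer: 5 6 9 10 11 14 15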